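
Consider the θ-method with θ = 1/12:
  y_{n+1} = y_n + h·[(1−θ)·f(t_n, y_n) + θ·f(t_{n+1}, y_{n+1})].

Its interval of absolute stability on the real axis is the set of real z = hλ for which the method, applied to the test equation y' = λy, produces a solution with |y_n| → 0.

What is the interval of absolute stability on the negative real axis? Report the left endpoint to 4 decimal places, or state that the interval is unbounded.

(-2.4000, 0).

Test eqn y'=λy, z=hλ:
  y_{n+1} = y_n + z·[11/12·y_n + 1/12·y_{n+1}] ⇒ (1 − 1/12z)y_{n+1} = (1 + 11/12z)y_n
  Hence R(z) = (1 + 11/12z)/(1 − 1/12z).

Boundary: |R(x)|=1, x<0.
x=-1.53: |R|=0.3570
R=−1: 1+11/12x = −1+1/12x ⇒ -5/6x=2 ⇒ x=2/(-5/6)=-2.4000
Confirm numerically:
  x=-1.711: |R|=0.49748 <1
  x=-1.345: |R|=0.20944 <1
  x=-0.971: |R|=0.10169 <1
  x=-2.870: |R|=1.31607 >1
  x=-2.757: |R|=1.24192 >1
  x=-2.608: |R|=1.14239 >1
Interval (-2.4000, 0).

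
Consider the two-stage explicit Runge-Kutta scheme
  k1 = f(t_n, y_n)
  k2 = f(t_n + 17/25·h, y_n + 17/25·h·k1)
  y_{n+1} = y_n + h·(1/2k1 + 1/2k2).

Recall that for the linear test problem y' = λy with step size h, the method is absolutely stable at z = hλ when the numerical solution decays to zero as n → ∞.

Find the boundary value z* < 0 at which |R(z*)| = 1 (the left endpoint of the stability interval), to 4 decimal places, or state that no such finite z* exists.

On y'=λy, z=hλ:
  k1=λy_n ⇒ h·k1=z·y_n;  k2=λ(1+17/25z)y_n ⇒ h·k2=z(1+17/25z)y_n
  y_{n+1}/y_n = 1 + 1/2z + 1/2z(1+17/25z) = 1 + z + 17/50z²
  R(z) = 1 + z + 17/50z².

Find x<0 with |R(x)|<1.
x=-0.81: |R|=0.4131
R=1: x+17/50x²=0 ⇒ x=−50/17=-2.9412; min R=1−1/(4·17/50)=0.2647>−1
Confirm numerically:
  x=-2.199: |R|=0.44510 <1
  x=-1.329: |R|=0.27152 <1
  x=-1.239: |R|=0.28294 <1
  x=-1.228: |R|=0.28471 <1
  x=-3.414: |R|=1.54883 >1
  x=-3.199: |R|=1.28042 >1
Interval (-2.9412, 0).

left endpoint -2.9412.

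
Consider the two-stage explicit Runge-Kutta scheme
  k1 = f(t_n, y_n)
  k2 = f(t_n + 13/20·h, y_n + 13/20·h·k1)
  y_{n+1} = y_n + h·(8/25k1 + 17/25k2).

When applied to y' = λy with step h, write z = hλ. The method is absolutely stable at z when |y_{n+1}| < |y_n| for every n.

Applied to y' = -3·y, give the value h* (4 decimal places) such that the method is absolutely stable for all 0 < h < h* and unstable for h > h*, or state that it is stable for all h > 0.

(-2.2624,0); λ=-3 ⇒ h* = (500/221)/3 = 0.7541.

On y'=λy, z=hλ:
  k1=λy_n ⇒ h·k1=z·y_n;  k2=λ(1+13/20z)y_n ⇒ h·k2=z(1+13/20z)y_n
  y_{n+1}/y_n = 1 + 8/25z + 17/25z(1+13/20z) = 1 + z + 221/500z²
  so R(z) = 1 + z + 221/500z².

Solve |R(x)|<1 on ℝ⁻.
x=-0.97: |R|=0.4459
R=1: x+221/500x²=0 ⇒ x=−500/221=-2.2624; min R=1−1/(4·221/500)=0.4344>−1
Confirm numerically:
  x=-1.774: |R|=0.61701 <1
  x=-1.730: |R|=0.59286 <1
  x=-1.487: |R|=0.49034 <1
  x=-1.105: |R|=0.43469 <1
  x=-2.436: |R|=1.18687 >1
  x=-2.373: |R|=1.11596 >1
Stable set (-2.2624, 0).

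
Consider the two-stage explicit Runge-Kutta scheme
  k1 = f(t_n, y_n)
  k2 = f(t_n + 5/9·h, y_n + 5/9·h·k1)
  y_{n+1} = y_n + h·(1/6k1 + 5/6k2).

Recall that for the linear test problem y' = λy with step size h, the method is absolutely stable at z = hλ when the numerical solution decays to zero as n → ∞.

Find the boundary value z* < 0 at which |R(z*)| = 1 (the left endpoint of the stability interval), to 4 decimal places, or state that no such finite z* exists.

left endpoint -2.1600.

On y'=λy, z=hλ:
  k1=λy_n ⇒ h·k1=z·y_n;  k2=λ(1+5/9z)y_n ⇒ h·k2=z(1+5/9z)y_n
  y_{n+1}/y_n = 1 + 1/6z + 5/6z(1+5/9z) = 1 + z + 25/54z²
  so R(z) = 1 + z + 25/54z².

Boundary: |R(x)|=1, x<0.
x=-0.75: |R|=0.5104
R=1: x+25/54x²=0 ⇒ x=−54/25=-2.1600; min R=1−1/(4·25/54)=0.4600>−1
Confirm numerically:
  x=-2.093: |R|=0.93508 <1
  x=-1.330: |R|=0.48894 <1
  x=-1.290: |R|=0.48042 <1
  x=-1.191: |R|=0.46570 <1
  x=-2.580: |R|=1.50167 >1
  x=-2.235: |R|=1.07760 >1
Stable set (-2.1600, 0).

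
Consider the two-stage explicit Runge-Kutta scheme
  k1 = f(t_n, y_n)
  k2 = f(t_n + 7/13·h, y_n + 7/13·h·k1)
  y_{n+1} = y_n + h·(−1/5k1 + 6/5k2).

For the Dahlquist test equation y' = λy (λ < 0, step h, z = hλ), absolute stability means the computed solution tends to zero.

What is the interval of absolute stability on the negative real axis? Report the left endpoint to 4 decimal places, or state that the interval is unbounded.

(-1.5476, 0).

Test eqn y'=λy, z=hλ:
  k1=λy_n ⇒ h·k1=z·y_n;  k2=λ(1+7/13z)y_n ⇒ h·k2=z(1+7/13z)y_n
  y_{n+1}/y_n = 1 − 1/5z + 6/5z(1+7/13z) = 1 + z + 42/65z²
  ⇒ R(z) = 1 + z + 42/65z².

Boundary: |R(x)|=1, x<0.
x=-1.45: |R|=0.9085
R=1: x+42/65x²=0 ⇒ x=−65/42=-1.5476; min R=1−1/(4·42/65)=0.6131>−1
Confirm numerically:
  x=-1.459: |R|=0.91646 <1
  x=-1.444: |R|=0.90332 <1
  x=-0.966: |R|=0.63696 <1
  x=-0.732: |R|=0.61422 <1
  x=-2.065: |R|=1.69035 >1
  x=-1.941: |R|=1.49337 >1
  x=-1.683: |R|=1.14722 >1
So |R|<1 on (-1.5476, 0).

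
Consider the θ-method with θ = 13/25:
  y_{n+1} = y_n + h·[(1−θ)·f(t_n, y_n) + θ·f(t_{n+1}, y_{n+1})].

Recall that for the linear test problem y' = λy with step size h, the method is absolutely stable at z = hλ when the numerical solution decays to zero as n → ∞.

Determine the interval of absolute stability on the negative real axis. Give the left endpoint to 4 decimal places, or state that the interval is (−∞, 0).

On y'=λy, z=hλ:
  y_{n+1} = y_n + z·[12/25·y_n + 13/25·y_{n+1}] ⇒ (1 − 13/25z)y_{n+1} = (1 + 12/25z)y_n
  ⇒ R(z) = (1 + 12/25z)/(1 − 13/25z).

Solve |R(x)|<1 on ℝ⁻.
x=-1.6: |R|=0.1266
x=-2: |R|=0.0196
x=-10: |R|=0.6129
x=-100: |R|=0.8868
θ=13/25≥1/2 ⇒ |1+12/25x|<|1−13/25x| ∀x<0 ⇒ stable on all of ℝ⁻.

unbounded; (−∞, 0).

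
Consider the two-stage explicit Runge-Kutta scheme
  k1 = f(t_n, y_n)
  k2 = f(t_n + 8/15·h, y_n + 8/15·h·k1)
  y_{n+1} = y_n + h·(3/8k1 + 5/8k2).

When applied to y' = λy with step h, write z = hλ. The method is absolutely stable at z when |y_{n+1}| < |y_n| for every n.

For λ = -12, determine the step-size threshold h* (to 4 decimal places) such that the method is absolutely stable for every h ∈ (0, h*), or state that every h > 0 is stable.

(-3.0000,0); λ=-12 ⇒ h* = (3)/12 = 0.2500.

On y'=λy, z=hλ:
  k1=λy_n ⇒ h·k1=z·y_n;  k2=λ(1+8/15z)y_n ⇒ h·k2=z(1+8/15z)y_n
  y_{n+1}/y_n = 1 + 3/8z + 5/8z(1+8/15z) = 1 + z + 1/3z²
  Hence R(z) = 1 + z + 1/3z².

Need |R(x)|<1, x<0.
x=-0.52: |R|=0.5701
R=1: x+1/3x²=0 ⇒ x=−3=-3.0000; min R=1−1/(4·1/3)=0.2500>−1
Confirm numerically:
  x=-1.746: |R|=0.27017 <1
  x=-1.579: |R|=0.25208 <1
  x=-1.515: |R|=0.25007 <1
  x=-3.451: |R|=1.51880 >1
  x=-3.142: |R|=1.14872 >1
Interval (-3.0000, 0).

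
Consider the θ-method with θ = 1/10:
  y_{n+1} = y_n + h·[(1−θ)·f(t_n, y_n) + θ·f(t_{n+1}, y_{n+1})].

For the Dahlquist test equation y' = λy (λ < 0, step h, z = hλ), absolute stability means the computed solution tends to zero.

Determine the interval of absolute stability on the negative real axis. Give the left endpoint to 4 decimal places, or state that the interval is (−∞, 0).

(-2.5000, 0).

Set f=λy, z=hλ:
  y_{n+1} = y_n + z·[9/10·y_n + 1/10·y_{n+1}] ⇒ (1 − 1/10z)y_{n+1} = (1 + 9/10z)y_n
  so R(z) = (1 + 9/10z)/(1 − 1/10z).

Need |R(x)|<1, x<0.
x=-1.38: |R|=0.2127
R=−1: 1+9/10x = −1+1/10x ⇒ -4/5x=2 ⇒ x=2/(-4/5)=-2.5000
Confirm numerically:
  x=-1.888: |R|=0.58816 <1
  x=-1.618: |R|=0.39267 <1
  x=-1.414: |R|=0.23883 <1
  x=-1.144: |R|=0.02656 <1
  x=-3.064: |R|=1.34538 >1
  x=-2.898: |R|=1.24686 >1
  x=-2.574: |R|=1.04708 >1
Stable set (-2.5000, 0).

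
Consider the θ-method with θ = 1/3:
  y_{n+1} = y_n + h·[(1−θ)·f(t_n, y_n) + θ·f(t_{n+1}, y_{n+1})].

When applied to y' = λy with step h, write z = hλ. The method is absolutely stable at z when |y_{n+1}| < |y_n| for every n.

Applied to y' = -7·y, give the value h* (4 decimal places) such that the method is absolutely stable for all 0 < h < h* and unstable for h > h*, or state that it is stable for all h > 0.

(-6.0000,0); λ=-7 ⇒ h* = (6)/7 = 0.8571.

With y'=λy (z=hλ):
  y_{n+1} = y_n + z·[2/3·y_n + 1/3·y_{n+1}] ⇒ (1 − 1/3z)y_{n+1} = (1 + 2/3z)y_n
  R(z) = (1 + 2/3z)/(1 − 1/3z).

Solve |R(x)|<1 on ℝ⁻.
x=-1.15: |R|=0.1687
R=−1: 1+2/3x = −1+1/3x ⇒ -1/3x=2 ⇒ x=2/(-1/3)=-6.0000
Confirm numerically:
  x=-5.225: |R|=0.90578 <1
  x=-4.848: |R|=0.85321 <1
  x=-4.240: |R|=0.75691 <1
  x=-6.303: |R|=1.03257 >1
  x=-6.053: |R|=1.00585 >1
Stable set (-6.0000, 0).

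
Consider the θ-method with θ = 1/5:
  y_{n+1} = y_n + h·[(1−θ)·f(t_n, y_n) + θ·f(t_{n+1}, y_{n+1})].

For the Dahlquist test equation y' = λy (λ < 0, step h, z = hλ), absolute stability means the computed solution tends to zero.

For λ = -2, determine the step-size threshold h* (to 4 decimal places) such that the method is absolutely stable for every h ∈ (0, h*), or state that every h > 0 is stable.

Set f=λy, z=hλ:
  y_{n+1} = y_n + z·[4/5·y_n + 1/5·y_{n+1}] ⇒ (1 − 1/5z)y_{n+1} = (1 + 4/5z)y_n
  so R(z) = (1 + 4/5z)/(1 − 1/5z).

Boundary: |R(x)|=1, x<0.
x=-1.5: |R|=0.1538
R=−1: 1+4/5x = −1+1/5x ⇒ -3/5x=2 ⇒ x=2/(-3/5)=-3.3333
Confirm numerically:
  x=-2.750: |R|=0.77419 <1
  x=-2.334: |R|=0.59122 <1
  x=-1.685: |R|=0.26028 <1
  x=-1.342: |R|=0.05803 <1
  x=-3.796: |R|=1.15780 >1
  x=-3.670: |R|=1.11649 >1
  x=-3.403: |R|=1.02487 >1
Interval (-3.3333, 0).

(-3.3333,0); λ=-2 ⇒ h* = (10/3)/2 = 1.6667.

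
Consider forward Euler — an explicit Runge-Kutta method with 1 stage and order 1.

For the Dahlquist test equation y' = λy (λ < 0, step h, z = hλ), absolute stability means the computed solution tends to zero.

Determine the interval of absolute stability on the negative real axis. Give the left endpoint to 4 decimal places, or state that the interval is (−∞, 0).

(-2.0000, 0).

Test eqn y'=λy, z=hλ:
  order 1, 1-stage ⇒ R(z)=1+z
  (e.g. R(-0.75)=0.25000, |R|=0.25000)

Boundary: |R(x)|=1, x<0.
x=-0.75: |R|=0.2500
|R(-2.39)|=1.3900 |R(-1.57)|=0.5700 |R(-1.26)|=0.2600
Bisect:
  x_lo=-2.4854 |R|=1.4854  x_hi=-0.1353 |R|=0.8647
  mid=-1.31032 |R|=0.31032 →hi
  mid=-1.89785 |R|=0.89785 →hi
  mid=-2.19161 |R|=1.19161 →lo
  mid=-2.04473 |R|=1.04473 →lo
  mid=-1.97129 |R|=0.97129 →hi
  mid=-2.00801 |R|=1.00801 →lo
  mid=-1.98965 |R|=0.98965 →hi
  mid=-1.99883 |R|=0.99883 →hi
  mid=-2.00342 |R|=1.00342 →lo
  mid=-2.00112 |R|=1.00112 →lo
  ...
  [-2.00012,-1.99998] ⇒ x*=-2.0000
Stable set (-2.0000, 0).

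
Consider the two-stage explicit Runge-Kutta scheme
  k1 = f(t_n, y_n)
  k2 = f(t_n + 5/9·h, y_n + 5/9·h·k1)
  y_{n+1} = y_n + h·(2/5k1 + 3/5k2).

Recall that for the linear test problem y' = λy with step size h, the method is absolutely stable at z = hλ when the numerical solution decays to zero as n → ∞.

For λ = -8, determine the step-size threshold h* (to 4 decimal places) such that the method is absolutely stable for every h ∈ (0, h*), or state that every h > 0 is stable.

Test eqn y'=λy, z=hλ:
  k1=λy_n ⇒ h·k1=z·y_n;  k2=λ(1+5/9z)y_n ⇒ h·k2=z(1+5/9z)y_n
  y_{n+1}/y_n = 1 + 2/5z + 3/5z(1+5/9z) = 1 + z + 1/3z²
  so R(z) = 1 + z + 1/3z².

Solve |R(x)|<1 on ℝ⁻.
x=-0.33: |R|=0.7063
R=1: x+1/3x²=0 ⇒ x=−3=-3.0000; min R=1−1/(4·1/3)=0.2500>−1
Confirm numerically:
  x=-2.959: |R|=0.95956 <1
  x=-2.837: |R|=0.84586 <1
  x=-2.056: |R|=0.35305 <1
  x=-1.253: |R|=0.27034 <1
  x=-3.093: |R|=1.09588 >1
  x=-3.049: |R|=1.04980 >1
Stable set (-3.0000, 0).

(-3.0000,0); λ=-8 ⇒ h* = (3)/8 = 0.3750.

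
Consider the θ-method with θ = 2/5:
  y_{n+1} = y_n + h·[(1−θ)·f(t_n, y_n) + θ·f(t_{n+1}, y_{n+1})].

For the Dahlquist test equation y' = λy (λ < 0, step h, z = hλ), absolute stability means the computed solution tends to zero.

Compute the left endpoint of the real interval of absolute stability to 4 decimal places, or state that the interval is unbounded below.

z* = -10.0000.

With y'=λy (z=hλ):
  y_{n+1} = y_n + z·[3/5·y_n + 2/5·y_{n+1}] ⇒ (1 − 2/5z)y_{n+1} = (1 + 3/5z)y_n
  ⇒ R(z) = (1 + 3/5z)/(1 − 2/5z).

Find x<0 with |R(x)|<1.
x=-0.38: |R|=0.6701
R=−1: 1+3/5x = −1+2/5x ⇒ -1/5x=2 ⇒ x=2/(-1/5)=-10.0000
Confirm numerically:
  x=-9.139: |R|=0.96301 <1
  x=-7.074: |R|=0.84719 <1
  x=-5.107: |R|=0.67839 <1
  x=-10.199: |R|=1.00784 >1
  x=-10.184: |R|=1.00725 >1
Stable set (-10.0000, 0).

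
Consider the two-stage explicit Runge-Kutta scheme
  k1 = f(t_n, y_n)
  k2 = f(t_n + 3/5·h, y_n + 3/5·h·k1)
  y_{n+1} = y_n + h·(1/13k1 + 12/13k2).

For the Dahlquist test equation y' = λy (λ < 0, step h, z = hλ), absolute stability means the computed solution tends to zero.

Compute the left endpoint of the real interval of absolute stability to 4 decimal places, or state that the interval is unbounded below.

Set f=λy, z=hλ:
  k1=λy_n ⇒ h·k1=z·y_n;  k2=λ(1+3/5z)y_n ⇒ h·k2=z(1+3/5z)y_n
  y_{n+1}/y_n = 1 + 1/13z + 12/13z(1+3/5z) = 1 + z + 36/65z²
  Hence R(z) = 1 + z + 36/65z².

Solve |R(x)|<1 on ℝ⁻.
x=-0.8: |R|=0.5545
R=1: x+36/65x²=0 ⇒ x=−65/36=-1.8056; min R=1−1/(4·36/65)=0.5486>−1
Confirm numerically:
  x=-1.704: |R|=0.90416 <1
  x=-1.360: |R|=0.66439 <1
  x=-1.211: |R|=0.60123 <1
  x=-0.772: |R|=0.55808 <1
  x=-2.358: |R|=1.72148 >1
  x=-2.072: |R|=1.30576 >1
  x=-1.916: |R|=1.11720 >1
Interval (-1.8056, 0).

z* = -1.8056.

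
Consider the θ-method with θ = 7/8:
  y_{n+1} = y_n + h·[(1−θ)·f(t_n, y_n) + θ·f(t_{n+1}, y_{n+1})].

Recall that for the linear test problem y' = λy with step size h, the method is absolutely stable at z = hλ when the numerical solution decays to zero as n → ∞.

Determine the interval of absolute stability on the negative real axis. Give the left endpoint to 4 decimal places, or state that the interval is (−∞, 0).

unbounded; (−∞, 0).

With y'=λy (z=hλ):
  y_{n+1} = y_n + z·[1/8·y_n + 7/8·y_{n+1}] ⇒ (1 − 7/8z)y_{n+1} = (1 + 1/8z)y_n
  ⇒ R(z) = (1 + 1/8z)/(1 − 7/8z).

Solve |R(x)|<1 on ℝ⁻.
x=-1.68: |R|=0.3198
x=-2: |R|=0.2727
x=-10: |R|=0.0256
x=-100: |R|=0.1299
θ=7/8≥1/2 ⇒ |1+1/8x|<|1−7/8x| ∀x<0 ⇒ interval (−∞,0).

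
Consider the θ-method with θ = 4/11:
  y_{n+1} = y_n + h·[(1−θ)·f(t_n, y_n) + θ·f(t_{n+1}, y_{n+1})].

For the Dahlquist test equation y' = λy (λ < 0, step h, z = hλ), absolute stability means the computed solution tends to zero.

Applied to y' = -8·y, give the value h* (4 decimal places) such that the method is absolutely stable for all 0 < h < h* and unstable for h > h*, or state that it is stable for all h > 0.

(-7.3333,0); λ=-8 ⇒ h* = (22/3)/8 = 0.9167.

With y'=λy (z=hλ):
  y_{n+1} = y_n + z·[7/11·y_n + 4/11·y_{n+1}] ⇒ (1 − 4/11z)y_{n+1} = (1 + 7/11z)y_n
  Hence R(z) = (1 + 7/11z)/(1 − 4/11z).

Solve |R(x)|<1 on ℝ⁻.
x=-0.85: |R|=0.3507
R=−1: 1+7/11x = −1+4/11x ⇒ -3/11x=2 ⇒ x=2/(-3/11)=-7.3333
Confirm numerically:
  x=-5.095: |R|=0.78601 <1
  x=-4.455: |R|=0.70038 <1
  x=-3.877: |R|=0.60884 <1
  x=-3.247: |R|=0.48895 <1
  x=-7.923: |R|=1.04144 >1
  x=-7.487: |R|=1.01126 >1
Stable set (-7.3333, 0).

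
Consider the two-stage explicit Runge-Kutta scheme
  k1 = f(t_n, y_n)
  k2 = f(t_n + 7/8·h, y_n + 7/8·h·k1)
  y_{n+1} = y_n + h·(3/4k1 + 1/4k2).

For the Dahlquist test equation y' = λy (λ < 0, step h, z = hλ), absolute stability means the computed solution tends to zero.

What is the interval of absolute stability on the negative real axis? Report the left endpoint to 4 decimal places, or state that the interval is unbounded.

(-4.5714, 0).

Set f=λy, z=hλ:
  k1=λy_n ⇒ h·k1=z·y_n;  k2=λ(1+7/8z)y_n ⇒ h·k2=z(1+7/8z)y_n
  y_{n+1}/y_n = 1 + 3/4z + 1/4z(1+7/8z) = 1 + z + 7/32z²
  ⇒ R(z) = 1 + z + 7/32z².

Solve |R(x)|<1 on ℝ⁻.
x=-1.21: |R|=0.1103
R=1: x+7/32x²=0 ⇒ x=−32/7=-4.5714; min R=1−1/(4·7/32)=-0.1429>−1
Confirm numerically:
  x=-3.279: |R|=0.07297 <1
  x=-3.163: |R|=0.02550 <1
  x=-2.003: |R|=0.12537 <1
  x=-4.967: |R|=1.42980 >1
  x=-4.898: |R|=1.34990 >1
Interval (-4.5714, 0).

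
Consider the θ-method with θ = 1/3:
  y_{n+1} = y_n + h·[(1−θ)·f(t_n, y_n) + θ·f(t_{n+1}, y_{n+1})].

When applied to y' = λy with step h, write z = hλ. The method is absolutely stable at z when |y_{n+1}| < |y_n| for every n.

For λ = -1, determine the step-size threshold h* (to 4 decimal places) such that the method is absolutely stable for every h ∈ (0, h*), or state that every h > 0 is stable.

On y'=λy, z=hλ:
  y_{n+1} = y_n + z·[2/3·y_n + 1/3·y_{n+1}] ⇒ (1 − 1/3z)y_{n+1} = (1 + 2/3z)y_n
  Hence R(z) = (1 + 2/3z)/(1 − 1/3z).

Boundary: |R(x)|=1, x<0.
x=-1.6: |R|=0.0435
R=−1: 1+2/3x = −1+1/3x ⇒ -1/3x=2 ⇒ x=2/(-1/3)=-6.0000
Confirm numerically:
  x=-5.972: |R|=0.99688 <1
  x=-4.820: |R|=0.84910 <1
  x=-4.252: |R|=0.75896 <1
  x=-3.316: |R|=0.57505 <1
  x=-6.396: |R|=1.04215 >1
  x=-6.221: |R|=1.02397 >1
Interval (-6.0000, 0).

(-6.0000,0); λ=-1 ⇒ h* = (6)/1 = 6.0000.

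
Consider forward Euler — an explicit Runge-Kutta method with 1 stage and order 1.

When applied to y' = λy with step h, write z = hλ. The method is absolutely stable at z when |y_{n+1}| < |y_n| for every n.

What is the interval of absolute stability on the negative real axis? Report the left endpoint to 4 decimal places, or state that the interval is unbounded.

On y'=λy, z=hλ:
  order 1, 1-stage ⇒ R(z)=1+z
  (e.g. R(-1.77)=-0.77000, |R|=0.77000)

Boundary: |R(x)|=1, x<0.
x=-1.77: |R|=0.7700
|R(-1.5)|=0.5000 |R(-0.98)|=0.0200 |R(-0.65)|=0.3500
Bisect:
  x_lo=-2.3260 |R|=1.3260  x_hi=-0.1458 |R|=0.8542
  mid=-1.23588 |R|=0.23588 →hi
  mid=-1.78094 |R|=0.78094 →hi
  mid=-2.05347 |R|=1.05347 →lo
  mid=-1.91720 |R|=0.91720 →hi
  mid=-1.98534 |R|=0.98534 →hi
  mid=-2.01940 |R|=1.01940 →lo
  mid=-2.00237 |R|=1.00237 →lo
  mid=-1.99385 |R|=0.99385 →hi
  ...
  [-2.00011,-1.99997] ⇒ x*=-2.0000
Stable set (-2.0000, 0).

z∈(-2.0000,0).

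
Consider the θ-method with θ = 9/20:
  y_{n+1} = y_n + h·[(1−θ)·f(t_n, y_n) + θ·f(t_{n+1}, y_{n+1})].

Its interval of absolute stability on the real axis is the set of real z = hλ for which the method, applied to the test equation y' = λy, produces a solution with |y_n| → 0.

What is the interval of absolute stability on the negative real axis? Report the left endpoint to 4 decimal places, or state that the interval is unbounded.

With y'=λy (z=hλ):
  y_{n+1} = y_n + z·[11/20·y_n + 9/20·y_{n+1}] ⇒ (1 − 9/20z)y_{n+1} = (1 + 11/20z)y_n
  R(z) = (1 + 11/20z)/(1 − 9/20z).

Find x<0 with |R(x)|<1.
x=-1.42: |R|=0.1336
R=−1: 1+11/20x = −1+9/20x ⇒ -1/10x=2 ⇒ x=2/(-1/10)=-20.0000
Confirm numerically:
  x=-18.684: |R|=0.98601 <1
  x=-17.440: |R|=0.97107 <1
  x=-9.253: |R|=0.79188 <1
  x=-8.416: |R|=0.75802 <1
  x=-20.516: |R|=1.00504 >1
  x=-20.412: |R|=1.00405 >1
  x=-20.031: |R|=1.00031 >1
Interval (-20.0000, 0).

z∈(-20.0000,0).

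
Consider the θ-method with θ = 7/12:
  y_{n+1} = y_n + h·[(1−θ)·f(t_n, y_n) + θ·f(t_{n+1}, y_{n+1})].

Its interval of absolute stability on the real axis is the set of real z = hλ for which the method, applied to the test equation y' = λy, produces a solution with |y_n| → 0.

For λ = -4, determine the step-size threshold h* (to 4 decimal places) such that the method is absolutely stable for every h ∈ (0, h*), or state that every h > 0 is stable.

On y'=λy, z=hλ:
  y_{n+1} = y_n + z·[5/12·y_n + 7/12·y_{n+1}] ⇒ (1 − 7/12z)y_{n+1} = (1 + 5/12z)y_n
  R(z) = (1 + 5/12z)/(1 − 7/12z).

Need |R(x)|<1, x<0.
x=-1.25: |R|=0.2771
x=-2: |R|=0.0769
x=-10: |R|=0.4634
x=-100: |R|=0.6854
θ=7/12≥1/2 ⇒ |1+5/12x|<|1−7/12x| ∀x<0 ⇒ interval (−∞,0).

unbounded; (−∞, 0). Any h>0 works for λ=-4.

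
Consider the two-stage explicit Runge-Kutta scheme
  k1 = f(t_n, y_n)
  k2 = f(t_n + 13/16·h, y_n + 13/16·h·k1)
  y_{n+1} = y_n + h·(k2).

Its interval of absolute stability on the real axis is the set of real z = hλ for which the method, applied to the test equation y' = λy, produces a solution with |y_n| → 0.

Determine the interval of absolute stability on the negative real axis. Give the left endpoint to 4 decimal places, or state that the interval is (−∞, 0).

Test eqn y'=λy, z=hλ:
  k1=λy_n ⇒ h·k1=z·y_n;  k2=λ(1+13/16z)y_n ⇒ h·k2=z(1+13/16z)y_n
  y_{n+1}/y_n = 1 + z(1+13/16z) = 1 + z + 13/16z²
  so R(z) = 1 + z + 13/16z².

Need |R(x)|<1, x<0.
x=-1.6: |R|=1.4800
R=1: x+13/16x²=0 ⇒ x=−16/13=-1.2308; min R=1−1/(4·13/16)=0.6923>−1
Confirm numerically:
  x=-1.017: |R|=0.82336 <1
  x=-1.012: |R|=0.82012 <1
  x=-0.816: |R|=0.72501 <1
  x=-1.533: |R|=1.37645 >1
  x=-1.383: |R|=1.17106 >1
Interval (-1.2308, 0).

(-1.2308, 0).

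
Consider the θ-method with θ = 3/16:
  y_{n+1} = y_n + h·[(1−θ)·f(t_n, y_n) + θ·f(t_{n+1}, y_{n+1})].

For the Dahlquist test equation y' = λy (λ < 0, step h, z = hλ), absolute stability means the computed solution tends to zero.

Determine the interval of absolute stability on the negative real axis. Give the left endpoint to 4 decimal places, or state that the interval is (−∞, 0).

(-3.2000, 0).

Set f=λy, z=hλ:
  y_{n+1} = y_n + z·[13/16·y_n + 3/16·y_{n+1}] ⇒ (1 − 3/16z)y_{n+1} = (1 + 13/16z)y_n
  so R(z) = (1 + 13/16z)/(1 − 3/16z).

Solve |R(x)|<1 on ℝ⁻.
x=-0.37: |R|=0.6540
R=−1: 1+13/16x = −1+3/16x ⇒ -5/8x=2 ⇒ x=2/(-5/8)=-3.2000
Confirm numerically:
  x=-3.044: |R|=0.93793 <1
  x=-2.371: |R|=0.64133 <1
  x=-2.306: |R|=0.60991 <1
  x=-1.313: |R|=0.05361 <1
  x=-3.641: |R|=1.16380 >1
  x=-3.504: |R|=1.11467 >1
  x=-3.312: |R|=1.04318 >1
Interval (-3.2000, 0).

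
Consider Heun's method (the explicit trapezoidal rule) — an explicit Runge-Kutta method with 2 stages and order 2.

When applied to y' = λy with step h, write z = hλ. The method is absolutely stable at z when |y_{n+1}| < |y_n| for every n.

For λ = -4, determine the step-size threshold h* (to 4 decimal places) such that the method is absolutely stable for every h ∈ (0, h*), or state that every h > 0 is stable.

On y'=λy, z=hλ:
  order 2, 2-stage ⇒ R(z)=1+z+z^2/2
  (e.g. R(-0.41)=0.67405, |R|=0.67405)

Find x<0 with |R(x)|<1.
x=-0.41: |R|=0.6741
|R(-2.39)|=1.4661 |R(-2.03)|=1.0304 |R(-0.55)|=0.6013
Bisect:
  x_lo=-2.8094 |R|=2.1370  x_hi=-0.1461 |R|=0.8646
  mid=-1.47776 |R|=0.61412 →hi
  mid=-2.14358 |R|=1.15388 →lo
  mid=-1.81067 |R|=0.82859 →hi
  mid=-1.97712 |R|=0.97738 →hi
  mid=-2.06035 |R|=1.06217 →lo
  mid=-2.01873 |R|=1.01891 →lo
  mid=-1.99793 |R|=0.99793 →hi
  mid=-2.00833 |R|=1.00837 →lo
  mid=-2.00313 |R|=1.00313 →lo
  ...
  [-2.00004,-1.99988] ⇒ x*=-2.0000
Stable set (-2.0000, 0).

(-2.0000,0); λ=-4 ⇒ h* = 0.5000.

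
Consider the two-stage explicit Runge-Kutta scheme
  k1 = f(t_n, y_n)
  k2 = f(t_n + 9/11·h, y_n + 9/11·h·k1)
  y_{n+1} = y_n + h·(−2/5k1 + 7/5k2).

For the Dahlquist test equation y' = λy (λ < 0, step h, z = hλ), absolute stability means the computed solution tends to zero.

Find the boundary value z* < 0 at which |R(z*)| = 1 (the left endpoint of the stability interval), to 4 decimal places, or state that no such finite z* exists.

z* = -0.8730.

With y'=λy (z=hλ):
  k1=λy_n ⇒ h·k1=z·y_n;  k2=λ(1+9/11z)y_n ⇒ h·k2=z(1+9/11z)y_n
  y_{n+1}/y_n = 1 − 2/5z + 7/5z(1+9/11z) = 1 + z + 63/55z²
  Hence R(z) = 1 + z + 63/55z².

Solve |R(x)|<1 on ℝ⁻.
x=-1.72: |R|=2.6687
R=1: x+63/55x²=0 ⇒ x=−55/63=-0.8730; min R=1−1/(4·63/55)=0.7817>−1
Confirm numerically:
  x=-0.844: |R|=0.97195 <1
  x=-0.618: |R|=0.81948 <1
  x=-0.531: |R|=0.79197 <1
  x=-1.329: |R|=1.69415 >1
  x=-1.088: |R|=1.26792 >1
Interval (-0.8730, 0).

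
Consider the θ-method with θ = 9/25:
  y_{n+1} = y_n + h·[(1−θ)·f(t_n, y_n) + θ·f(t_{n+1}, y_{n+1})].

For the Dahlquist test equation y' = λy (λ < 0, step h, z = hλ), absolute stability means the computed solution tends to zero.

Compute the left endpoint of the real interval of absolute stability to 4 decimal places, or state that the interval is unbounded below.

Set f=λy, z=hλ:
  y_{n+1} = y_n + z·[16/25·y_n + 9/25·y_{n+1}] ⇒ (1 − 9/25z)y_{n+1} = (1 + 16/25z)y_n
  Hence R(z) = (1 + 16/25z)/(1 − 9/25z).

Need |R(x)|<1, x<0.
x=-1.15: |R|=0.1867
R=−1: 1+16/25x = −1+9/25x ⇒ -7/25x=2 ⇒ x=2/(-7/25)=-7.1429
Confirm numerically:
  x=-6.814: |R|=0.97333 <1
  x=-5.488: |R|=0.84428 <1
  x=-3.396: |R|=0.52797 <1
  x=-7.313: |R|=1.01311 >1
  x=-7.292: |R|=1.01152 >1
So |R|<1 on (-7.1429, 0).

left endpoint -7.1429.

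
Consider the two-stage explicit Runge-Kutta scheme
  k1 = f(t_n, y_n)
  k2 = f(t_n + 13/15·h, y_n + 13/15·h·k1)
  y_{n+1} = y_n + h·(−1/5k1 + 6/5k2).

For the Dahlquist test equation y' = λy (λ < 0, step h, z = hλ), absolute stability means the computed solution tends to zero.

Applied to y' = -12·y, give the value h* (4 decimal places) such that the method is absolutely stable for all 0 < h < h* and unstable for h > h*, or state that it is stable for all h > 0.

On y'=λy, z=hλ:
  k1=λy_n ⇒ h·k1=z·y_n;  k2=λ(1+13/15z)y_n ⇒ h·k2=z(1+13/15z)y_n
  y_{n+1}/y_n = 1 − 1/5z + 6/5z(1+13/15z) = 1 + z + 26/25z²
  R(z) = 1 + z + 26/25z².

Find x<0 with |R(x)|<1.
x=-0.5: |R|=0.7600
R=1: x+26/25x²=0 ⇒ x=−25/26=-0.9615; min R=1−1/(4·26/25)=0.7596>−1
Confirm numerically:
  x=-0.694: |R|=0.80690 <1
  x=-0.456: |R|=0.76025 <1
  x=-0.438: |R|=0.76152 <1
  x=-1.424: |R|=1.68489 >1
  x=-1.200: |R|=1.29760 >1
So |R|<1 on (-0.9615, 0).

(-0.9615,0); λ=-12 ⇒ h* = (25/26)/12 = 0.0801.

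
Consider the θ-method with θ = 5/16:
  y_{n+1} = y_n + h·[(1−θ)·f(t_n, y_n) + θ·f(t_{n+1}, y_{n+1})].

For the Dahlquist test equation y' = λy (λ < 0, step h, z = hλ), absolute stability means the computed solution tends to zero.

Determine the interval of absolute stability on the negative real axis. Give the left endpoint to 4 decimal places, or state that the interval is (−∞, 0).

z∈(-5.3333,0).

Test eqn y'=λy, z=hλ:
  y_{n+1} = y_n + z·[11/16·y_n + 5/16·y_{n+1}] ⇒ (1 − 5/16z)y_{n+1} = (1 + 11/16z)y_n
  R(z) = (1 + 11/16z)/(1 − 5/16z).

Solve |R(x)|<1 on ℝ⁻.
x=-0.58: |R|=0.5090
R=−1: 1+11/16x = −1+5/16x ⇒ -3/8x=2 ⇒ x=2/(-3/8)=-5.3333
Confirm numerically:
  x=-5.229: |R|=0.98515 <1
  x=-4.478: |R|=0.86632 <1
  x=-3.428: |R|=0.65504 <1
  x=-5.915: |R|=1.07658 >1
  x=-5.791: |R|=1.06108 >1
  x=-5.542: |R|=1.02864 >1
Stable set (-5.3333, 0).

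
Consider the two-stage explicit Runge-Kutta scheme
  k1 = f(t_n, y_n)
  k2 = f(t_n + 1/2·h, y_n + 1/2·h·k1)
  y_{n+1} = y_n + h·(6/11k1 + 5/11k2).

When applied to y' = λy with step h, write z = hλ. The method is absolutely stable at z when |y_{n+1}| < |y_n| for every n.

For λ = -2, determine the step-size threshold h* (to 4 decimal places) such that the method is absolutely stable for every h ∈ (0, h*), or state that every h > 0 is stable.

Test eqn y'=λy, z=hλ:
  k1=λy_n ⇒ h·k1=z·y_n;  k2=λ(1+1/2z)y_n ⇒ h·k2=z(1+1/2z)y_n
  y_{n+1}/y_n = 1 + 6/11z + 5/11z(1+1/2z) = 1 + z + 5/22z²
  R(z) = 1 + z + 5/22z².

Need |R(x)|<1, x<0.
x=-0.51: |R|=0.5491
R=1: x+5/22x²=0 ⇒ x=−22/5=-4.4000; min R=1−1/(4·5/22)=-0.1000>−1
Confirm numerically:
  x=-4.306: |R|=0.90801 <1
  x=-3.913: |R|=0.56690 <1
  x=-3.448: |R|=0.25398 <1
  x=-3.261: |R|=0.15585 <1
  x=-4.901: |R|=1.55805 >1
  x=-4.817: |R|=1.45652 >1
  x=-4.630: |R|=1.24202 >1
So |R|<1 on (-4.4000, 0).

(-4.4000,0); λ=-2 ⇒ h* = (22/5)/2 = 2.2000.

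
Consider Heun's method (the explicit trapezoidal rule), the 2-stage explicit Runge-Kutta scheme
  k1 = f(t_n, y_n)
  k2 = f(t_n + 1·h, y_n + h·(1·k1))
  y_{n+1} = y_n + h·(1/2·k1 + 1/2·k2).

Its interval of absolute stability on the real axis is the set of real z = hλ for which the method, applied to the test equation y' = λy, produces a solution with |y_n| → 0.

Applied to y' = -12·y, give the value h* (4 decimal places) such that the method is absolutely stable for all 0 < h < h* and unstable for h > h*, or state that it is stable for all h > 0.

Set f=λy, z=hλ:
  order 2, 2-stage ⇒ R(z)=1+z+z^2/2
  (e.g. R(-0.87)=0.50845, |R|=0.50845)

Boundary: |R(x)|=1, x<0.
x=-0.87: |R|=0.5085
|R(-2.01)|=1.0100 |R(-1.94)|=0.9418 |R(-1.37)|=0.5685
Bisect:
  x_lo=-2.4608 |R|=1.5670  x_hi=-0.1448 |R|=0.8657
  mid=-1.30282 |R|=0.54585 →hi
  mid=-1.88183 |R|=0.88882 →hi
  mid=-2.17134 |R|=1.18602 →lo
  mid=-2.02659 |R|=1.02694 →lo
  mid=-1.95421 |R|=0.95526 →hi
  mid=-1.99040 |R|=0.99045 →hi
  mid=-2.00849 |R|=1.00853 →lo
  mid=-1.99945 |R|=0.99945 →hi
  ...
  [-2.00001,-1.99987] ⇒ x*=-2.0000
So |R|<1 on (-2.0000, 0).

(-2.0000,0); λ=-12 ⇒ h* = 0.1667.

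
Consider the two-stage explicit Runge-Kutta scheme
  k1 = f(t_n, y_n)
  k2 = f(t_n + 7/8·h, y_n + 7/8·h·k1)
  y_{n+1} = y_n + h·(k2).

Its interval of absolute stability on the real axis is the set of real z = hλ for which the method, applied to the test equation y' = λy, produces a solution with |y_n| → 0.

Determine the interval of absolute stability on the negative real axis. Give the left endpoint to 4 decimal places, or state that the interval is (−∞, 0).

On y'=λy, z=hλ:
  k1=λy_n ⇒ h·k1=z·y_n;  k2=λ(1+7/8z)y_n ⇒ h·k2=z(1+7/8z)y_n
  y_{n+1}/y_n = 1 + z(1+7/8z) = 1 + z + 7/8z²
  Hence R(z) = 1 + z + 7/8z².

Find x<0 with |R(x)|<1.
x=-1.57: |R|=1.5868
R=1: x+7/8x²=0 ⇒ x=−8/7=-1.1429; min R=1−1/(4·7/8)=0.7143>−1
Confirm numerically:
  x=-1.021: |R|=0.89114 <1
  x=-0.948: |R|=0.83837 <1
  x=-0.943: |R|=0.83509 <1
  x=-0.848: |R|=0.78122 <1
  x=-1.670: |R|=1.77029 >1
  x=-1.579: |R|=1.60259 >1
  x=-1.172: |R|=1.02989 >1
So |R|<1 on (-1.1429, 0).

z∈(-1.1429,0).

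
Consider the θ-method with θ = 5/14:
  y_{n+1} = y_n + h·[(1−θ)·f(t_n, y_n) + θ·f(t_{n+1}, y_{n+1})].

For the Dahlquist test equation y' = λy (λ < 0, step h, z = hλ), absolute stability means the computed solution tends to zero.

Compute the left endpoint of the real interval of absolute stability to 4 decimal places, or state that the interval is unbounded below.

Test eqn y'=λy, z=hλ:
  y_{n+1} = y_n + z·[9/14·y_n + 5/14·y_{n+1}] ⇒ (1 − 5/14z)y_{n+1} = (1 + 9/14z)y_n
  Hence R(z) = (1 + 9/14z)/(1 − 5/14z).

Find x<0 with |R(x)|<1.
x=-1.43: |R|=0.0534
R=−1: 1+9/14x = −1+5/14x ⇒ -2/7x=2 ⇒ x=2/(-2/7)=-7.0000
Confirm numerically:
  x=-5.044: |R|=0.80051 <1
  x=-4.511: |R|=0.72764 <1
  x=-3.662: |R|=0.58675 <1
  x=-2.953: |R|=0.43723 <1
  x=-7.395: |R|=1.03100 >1
  x=-7.241: |R|=1.01920 >1
So |R|<1 on (-7.0000, 0).

left endpoint -7.0000.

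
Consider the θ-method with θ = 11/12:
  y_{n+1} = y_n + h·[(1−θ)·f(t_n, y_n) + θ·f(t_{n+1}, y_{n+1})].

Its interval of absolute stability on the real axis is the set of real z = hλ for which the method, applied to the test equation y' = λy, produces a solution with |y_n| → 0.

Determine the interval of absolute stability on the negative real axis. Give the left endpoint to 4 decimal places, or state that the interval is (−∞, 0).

(−∞, 0) — no finite endpoint.

Set f=λy, z=hλ:
  y_{n+1} = y_n + z·[1/12·y_n + 11/12·y_{n+1}] ⇒ (1 − 11/12z)y_{n+1} = (1 + 1/12z)y_n
  Hence R(z) = (1 + 1/12z)/(1 − 11/12z).

Need |R(x)|<1, x<0.
x=-0.86: |R|=0.5191
x=-2: |R|=0.2941
x=-10: |R|=0.0164
x=-100: |R|=0.0791
θ=11/12≥1/2 ⇒ |1+1/12x|<|1−11/12x| ∀x<0 ⇒ interval (−∞,0).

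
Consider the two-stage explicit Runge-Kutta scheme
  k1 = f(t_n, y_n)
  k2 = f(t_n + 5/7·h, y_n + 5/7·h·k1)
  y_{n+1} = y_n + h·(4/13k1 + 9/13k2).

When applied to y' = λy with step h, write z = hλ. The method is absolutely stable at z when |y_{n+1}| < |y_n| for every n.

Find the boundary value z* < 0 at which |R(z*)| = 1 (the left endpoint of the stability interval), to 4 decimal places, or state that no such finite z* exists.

left endpoint -2.0222.

On y'=λy, z=hλ:
  k1=λy_n ⇒ h·k1=z·y_n;  k2=λ(1+5/7z)y_n ⇒ h·k2=z(1+5/7z)y_n
  y_{n+1}/y_n = 1 + 4/13z + 9/13z(1+5/7z) = 1 + z + 45/91z²
  R(z) = 1 + z + 45/91z².

Solve |R(x)|<1 on ℝ⁻.
x=-1.24: |R|=0.5204
R=1: x+45/91x²=0 ⇒ x=−91/45=-2.0222; min R=1−1/(4·45/91)=0.4944>−1
Confirm numerically:
  x=-1.798: |R|=0.80064 <1
  x=-1.597: |R|=0.66419 <1
  x=-1.499: |R|=0.61215 <1
  x=-0.926: |R|=0.49803 <1
  x=-2.600: |R|=1.74286 >1
  x=-2.166: |R|=1.15400 >1
Interval (-2.0222, 0).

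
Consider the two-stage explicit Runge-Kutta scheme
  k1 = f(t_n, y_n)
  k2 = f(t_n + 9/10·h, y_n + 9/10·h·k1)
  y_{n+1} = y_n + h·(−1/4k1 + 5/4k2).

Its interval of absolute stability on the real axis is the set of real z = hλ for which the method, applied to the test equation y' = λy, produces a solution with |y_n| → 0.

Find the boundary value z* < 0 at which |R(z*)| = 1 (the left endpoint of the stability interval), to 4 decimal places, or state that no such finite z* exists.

z* = -0.8889.

On y'=λy, z=hλ:
  k1=λy_n ⇒ h·k1=z·y_n;  k2=λ(1+9/10z)y_n ⇒ h·k2=z(1+9/10z)y_n
  y_{n+1}/y_n = 1 − 1/4z + 5/4z(1+9/10z) = 1 + z + 9/8z²
  Hence R(z) = 1 + z + 9/8z².

Find x<0 with |R(x)|<1.
x=-1.24: |R|=1.4898
R=1: x+9/8x²=0 ⇒ x=−8/9=-0.8889; min R=1−1/(4·9/8)=0.7778>−1
Confirm numerically:
  x=-0.832: |R|=0.94675 <1
  x=-0.733: |R|=0.87145 <1
  x=-0.673: |R|=0.83655 <1
  x=-0.630: |R|=0.81651 <1
  x=-1.275: |R|=1.55383 >1
  x=-1.239: |R|=1.48801 >1
  x=-1.228: |R|=1.46848 >1
Stable set (-0.8889, 0).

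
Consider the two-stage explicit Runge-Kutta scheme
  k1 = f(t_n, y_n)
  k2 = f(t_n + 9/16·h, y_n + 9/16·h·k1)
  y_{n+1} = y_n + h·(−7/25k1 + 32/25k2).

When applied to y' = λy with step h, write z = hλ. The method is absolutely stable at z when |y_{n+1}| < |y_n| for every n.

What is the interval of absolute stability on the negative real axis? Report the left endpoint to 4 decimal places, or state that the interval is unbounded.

(-1.3889, 0).

Test eqn y'=λy, z=hλ:
  k1=λy_n ⇒ h·k1=z·y_n;  k2=λ(1+9/16z)y_n ⇒ h·k2=z(1+9/16z)y_n
  y_{n+1}/y_n = 1 − 7/25z + 32/25z(1+9/16z) = 1 + z + 18/25z²
  R(z) = 1 + z + 18/25z².

Boundary: |R(x)|=1, x<0.
x=-1.57: |R|=1.2047
R=1: x+18/25x²=0 ⇒ x=−25/18=-1.3889; min R=1−1/(4·18/25)=0.6528>−1
Confirm numerically:
  x=-1.352: |R|=0.96409 <1
  x=-1.074: |R|=0.75650 <1
  x=-0.897: |R|=0.68232 <1
  x=-0.561: |R|=0.66560 <1
  x=-1.813: |R|=1.55362 >1
  x=-1.522: |R|=1.14587 >1
  x=-1.454: |R|=1.06816 >1
So |R|<1 on (-1.3889, 0).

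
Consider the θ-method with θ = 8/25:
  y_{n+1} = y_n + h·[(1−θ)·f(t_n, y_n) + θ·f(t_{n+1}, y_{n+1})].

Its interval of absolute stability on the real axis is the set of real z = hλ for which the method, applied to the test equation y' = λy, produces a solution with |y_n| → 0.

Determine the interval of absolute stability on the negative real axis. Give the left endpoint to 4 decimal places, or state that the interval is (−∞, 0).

(-5.5556, 0).

Set f=λy, z=hλ:
  y_{n+1} = y_n + z·[17/25·y_n + 8/25·y_{n+1}] ⇒ (1 − 8/25z)y_{n+1} = (1 + 17/25z)y_n
  R(z) = (1 + 17/25z)/(1 − 8/25z).

Boundary: |R(x)|=1, x<0.
x=-0.31: |R|=0.7180
R=−1: 1+17/25x = −1+8/25x ⇒ -9/25x=2 ⇒ x=2/(-9/25)=-5.5556
Confirm numerically:
  x=-5.177: |R|=0.94870 <1
  x=-5.030: |R|=0.92750 <1
  x=-2.776: |R|=0.47009 <1
  x=-5.984: |R|=1.05291 >1
  x=-5.771: |R|=1.02725 >1
So |R|<1 on (-5.5556, 0).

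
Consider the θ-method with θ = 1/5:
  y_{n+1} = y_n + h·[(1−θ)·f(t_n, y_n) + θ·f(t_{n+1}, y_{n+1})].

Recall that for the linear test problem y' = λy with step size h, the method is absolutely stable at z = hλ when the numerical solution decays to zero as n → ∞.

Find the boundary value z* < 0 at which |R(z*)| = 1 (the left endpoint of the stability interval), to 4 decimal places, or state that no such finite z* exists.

left endpoint -3.3333.

Set f=λy, z=hλ:
  y_{n+1} = y_n + z·[4/5·y_n + 1/5·y_{n+1}] ⇒ (1 − 1/5z)y_{n+1} = (1 + 4/5z)y_n
  so R(z) = (1 + 4/5z)/(1 − 1/5z).

Need |R(x)|<1, x<0.
x=-0.61: |R|=0.4563
R=−1: 1+4/5x = −1+1/5x ⇒ -3/5x=2 ⇒ x=2/(-3/5)=-3.3333
Confirm numerically:
  x=-3.164: |R|=0.93778 <1
  x=-2.415: |R|=0.62846 <1
  x=-2.036: |R|=0.44684 <1
  x=-3.738: |R|=1.13893 >1
  x=-3.480: |R|=1.05189 >1
Interval (-3.3333, 0).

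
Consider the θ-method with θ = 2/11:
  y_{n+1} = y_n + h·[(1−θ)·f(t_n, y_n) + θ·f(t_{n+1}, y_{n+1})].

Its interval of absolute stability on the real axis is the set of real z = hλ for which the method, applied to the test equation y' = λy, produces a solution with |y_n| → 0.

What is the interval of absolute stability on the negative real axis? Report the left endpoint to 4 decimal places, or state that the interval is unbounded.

With y'=λy (z=hλ):
  y_{n+1} = y_n + z·[9/11·y_n + 2/11·y_{n+1}] ⇒ (1 − 2/11z)y_{n+1} = (1 + 9/11z)y_n
  so R(z) = (1 + 9/11z)/(1 − 2/11z).

Find x<0 with |R(x)|<1.
x=-0.89: |R|=0.2340
R=−1: 1+9/11x = −1+2/11x ⇒ -7/11x=2 ⇒ x=2/(-7/11)=-3.1429
Confirm numerically:
  x=-2.679: |R|=0.80150 <1
  x=-2.193: |R|=0.56785 <1
  x=-1.507: |R|=0.18289 <1
  x=-3.613: |R|=1.18057 >1
  x=-3.549: |R|=1.15709 >1
  x=-3.347: |R|=1.08076 >1
So |R|<1 on (-3.1429, 0).

(-3.1429, 0).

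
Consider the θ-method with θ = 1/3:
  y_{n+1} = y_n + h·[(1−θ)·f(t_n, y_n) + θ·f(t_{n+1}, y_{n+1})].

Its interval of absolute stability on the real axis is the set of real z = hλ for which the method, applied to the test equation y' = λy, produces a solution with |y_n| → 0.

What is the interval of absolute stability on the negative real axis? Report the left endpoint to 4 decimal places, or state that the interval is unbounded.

Set f=λy, z=hλ:
  y_{n+1} = y_n + z·[2/3·y_n + 1/3·y_{n+1}] ⇒ (1 − 1/3z)y_{n+1} = (1 + 2/3z)y_n
  Hence R(z) = (1 + 2/3z)/(1 − 1/3z).

Find x<0 with |R(x)|<1.
x=-1.36: |R|=0.0642
R=−1: 1+2/3x = −1+1/3x ⇒ -1/3x=2 ⇒ x=2/(-1/3)=-6.0000
Confirm numerically:
  x=-5.889: |R|=0.98751 <1
  x=-4.617: |R|=0.81843 <1
  x=-4.099: |R|=0.73222 <1
  x=-3.383: |R|=0.59000 <1
  x=-6.260: |R|=1.02808 >1
  x=-6.231: |R|=1.02502 >1
  x=-6.051: |R|=1.00563 >1
So |R|<1 on (-6.0000, 0).

z∈(-6.0000,0).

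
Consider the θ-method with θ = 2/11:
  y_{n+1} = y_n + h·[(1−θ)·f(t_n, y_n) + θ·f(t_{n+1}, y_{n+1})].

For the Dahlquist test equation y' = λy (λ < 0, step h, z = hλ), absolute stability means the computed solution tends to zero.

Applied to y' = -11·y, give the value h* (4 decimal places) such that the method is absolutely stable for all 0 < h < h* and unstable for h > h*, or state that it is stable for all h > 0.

(-3.1429,0); λ=-11 ⇒ h* = (22/7)/11 = 0.2857.

On y'=λy, z=hλ:
  y_{n+1} = y_n + z·[9/11·y_n + 2/11·y_{n+1}] ⇒ (1 − 2/11z)y_{n+1} = (1 + 9/11z)y_n
  Hence R(z) = (1 + 9/11z)/(1 − 2/11z).

Find x<0 with |R(x)|<1.
x=-1.16: |R|=0.0420
R=−1: 1+9/11x = −1+2/11x ⇒ -7/11x=2 ⇒ x=2/(-7/11)=-3.1429
Confirm numerically:
  x=-2.809: |R|=0.85937 <1
  x=-2.321: |R|=0.63221 <1
  x=-2.268: |R|=0.60582 <1
  x=-2.063: |R|=0.50026 <1
  x=-3.517: |R|=1.14523 >1
  x=-3.509: |R|=1.14225 >1
  x=-3.462: |R|=1.12464 >1
Stable set (-3.1429, 0).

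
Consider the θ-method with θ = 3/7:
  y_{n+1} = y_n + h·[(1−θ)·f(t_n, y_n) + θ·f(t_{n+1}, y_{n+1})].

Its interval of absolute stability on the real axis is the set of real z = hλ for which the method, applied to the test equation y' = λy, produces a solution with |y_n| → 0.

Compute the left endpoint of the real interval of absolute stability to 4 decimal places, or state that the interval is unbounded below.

z* = -14.0000.

With y'=λy (z=hλ):
  y_{n+1} = y_n + z·[4/7·y_n + 3/7·y_{n+1}] ⇒ (1 − 3/7z)y_{n+1} = (1 + 4/7z)y_n
  ⇒ R(z) = (1 + 4/7z)/(1 − 3/7z).

Find x<0 with |R(x)|<1.
x=-0.37: |R|=0.6806
R=−1: 1+4/7x = −1+3/7x ⇒ -1/7x=2 ⇒ x=2/(-1/7)=-14.0000
Confirm numerically:
  x=-12.681: |R|=0.97072 <1
  x=-10.105: |R|=0.89562 <1
  x=-6.908: |R|=0.74419 <1
  x=-14.322: |R|=1.00644 >1
  x=-14.049: |R|=1.00100 >1
Interval (-14.0000, 0).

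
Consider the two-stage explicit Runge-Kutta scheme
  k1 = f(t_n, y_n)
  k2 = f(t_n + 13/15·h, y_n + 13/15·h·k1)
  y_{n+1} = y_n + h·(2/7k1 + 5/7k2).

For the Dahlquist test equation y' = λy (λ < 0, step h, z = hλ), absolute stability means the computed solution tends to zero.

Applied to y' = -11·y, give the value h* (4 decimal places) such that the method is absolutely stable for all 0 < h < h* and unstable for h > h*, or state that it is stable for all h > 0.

Test eqn y'=λy, z=hλ:
  k1=λy_n ⇒ h·k1=z·y_n;  k2=λ(1+13/15z)y_n ⇒ h·k2=z(1+13/15z)y_n
  y_{n+1}/y_n = 1 + 2/7z + 5/7z(1+13/15z) = 1 + z + 13/21z²
  so R(z) = 1 + z + 13/21z².

Boundary: |R(x)|=1, x<0.
x=-0.9: |R|=0.6014
R=1: x+13/21x²=0 ⇒ x=−21/13=-1.6154; min R=1−1/(4·13/21)=0.5962>−1
Confirm numerically:
  x=-1.549: |R|=0.93634 <1
  x=-1.058: |R|=0.63494 <1
  x=-0.800: |R|=0.59619 <1
  x=-0.691: |R|=0.60458 <1
  x=-2.183: |R|=1.76706 >1
  x=-1.933: |R|=1.38006 >1
So |R|<1 on (-1.6154, 0).

(-1.6154,0); λ=-11 ⇒ h* = (21/13)/11 = 0.1469.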